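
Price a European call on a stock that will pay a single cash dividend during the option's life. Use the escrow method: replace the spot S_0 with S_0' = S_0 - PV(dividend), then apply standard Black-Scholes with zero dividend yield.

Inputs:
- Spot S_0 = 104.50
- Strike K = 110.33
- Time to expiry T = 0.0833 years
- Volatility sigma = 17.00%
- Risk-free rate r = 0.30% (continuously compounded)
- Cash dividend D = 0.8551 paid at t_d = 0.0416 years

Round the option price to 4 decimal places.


Answer: Price = 0.2551

Derivation:
PV(D) = D * exp(-r * t_d) = 0.8551 * 0.99987521 = 0.85499329
S_0' = S_0 - PV(D) = 104.5000 - 0.85499329 = 103.64500671
d1 = (ln(S_0'/K) + (r + sigma^2/2)*T) / (sigma*sqrt(T)) = -1.24428167
d2 = d1 - sigma*sqrt(T) = -1.29334663
exp(-rT) = 0.99975013
N(d1) = 0.10669796; N(d2) = 0.09794560
C = S_0' * N(d1) - K * exp(-rT) * N(d2) = 103.64500671 * 0.10669796 - 110.3300 * 0.99975013 * 0.09794560 = 0.2551


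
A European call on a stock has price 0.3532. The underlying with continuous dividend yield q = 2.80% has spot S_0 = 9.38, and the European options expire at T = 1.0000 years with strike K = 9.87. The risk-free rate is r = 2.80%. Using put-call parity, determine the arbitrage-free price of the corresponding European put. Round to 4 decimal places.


Answer: Put price = 0.8297

Derivation:
Put-call parity: C - P = S_0 * exp(-qT) - K * exp(-rT).
S_0 * exp(-qT) = 9.3800 * 0.97238837 = 9.12100288
K * exp(-rT) = 9.8700 * 0.97238837 = 9.59747318
P = C - S*exp(-qT) + K*exp(-rT)
P = 0.3532 - 9.12100288 + 9.59747318 = 0.8297


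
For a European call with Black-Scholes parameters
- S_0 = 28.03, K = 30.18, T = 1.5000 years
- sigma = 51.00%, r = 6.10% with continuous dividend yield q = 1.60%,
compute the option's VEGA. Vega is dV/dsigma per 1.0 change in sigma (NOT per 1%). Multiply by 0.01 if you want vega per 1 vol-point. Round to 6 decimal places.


d1 = 0.3020571656; d2 = -0.3225627189
phi(d1) = 0.3811517082; exp(-qT) = 0.9762857098; exp(-rT) = 0.9125613162
Vega = S * exp(-qT) * phi(d1) * sqrt(T) = 28.0300 * 0.9762857098 * 0.3811517082 * 1.2247448714 = 12.774489

Answer: Vega = 12.774489


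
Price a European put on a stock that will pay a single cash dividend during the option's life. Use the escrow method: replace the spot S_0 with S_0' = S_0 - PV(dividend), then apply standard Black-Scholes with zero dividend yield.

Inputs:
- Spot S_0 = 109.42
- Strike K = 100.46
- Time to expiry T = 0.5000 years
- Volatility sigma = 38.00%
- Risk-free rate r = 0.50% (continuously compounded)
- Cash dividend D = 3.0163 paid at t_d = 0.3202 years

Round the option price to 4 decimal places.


Answer: Price = 8.2140

Derivation:
PV(D) = D * exp(-r * t_d) = 3.0163 * 0.99840028 = 3.01147477
S_0' = S_0 - PV(D) = 109.4200 - 3.01147477 = 106.40852523
d1 = (ln(S_0'/K) + (r + sigma^2/2)*T) / (sigma*sqrt(T)) = 0.35774415
d2 = d1 - sigma*sqrt(T) = 0.08904357
exp(-rT) = 0.99750312
N(-d1) = 0.36026739; N(-d2) = 0.46452364
P = K * exp(-rT) * N(-d2) - S_0' * N(-d1) = 100.4600 * 0.99750312 * 0.46452364 - 106.40852523 * 0.36026739 = 8.2140


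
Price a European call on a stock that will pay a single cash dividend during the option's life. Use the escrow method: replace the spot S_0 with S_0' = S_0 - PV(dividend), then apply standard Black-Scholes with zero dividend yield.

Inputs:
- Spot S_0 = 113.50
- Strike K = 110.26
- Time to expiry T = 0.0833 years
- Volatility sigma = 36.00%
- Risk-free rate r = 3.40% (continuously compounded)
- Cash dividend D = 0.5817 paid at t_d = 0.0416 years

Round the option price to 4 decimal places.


PV(D) = D * exp(-r * t_d) = 0.5817 * 0.99858660 = 0.58087783
S_0' = S_0 - PV(D) = 113.5000 - 0.58087783 = 112.91912217
d1 = (ln(S_0'/K) + (r + sigma^2/2)*T) / (sigma*sqrt(T)) = 0.30856553
d2 = d1 - sigma*sqrt(T) = 0.20466327
exp(-rT) = 0.99717181
N(d1) = 0.62117398; N(d2) = 0.58108239
C = S_0' * N(d1) - K * exp(-rT) * N(d2) = 112.91912217 * 0.62117398 - 110.2600 * 0.99717181 * 0.58108239 = 6.2535

Answer: Price = 6.2535


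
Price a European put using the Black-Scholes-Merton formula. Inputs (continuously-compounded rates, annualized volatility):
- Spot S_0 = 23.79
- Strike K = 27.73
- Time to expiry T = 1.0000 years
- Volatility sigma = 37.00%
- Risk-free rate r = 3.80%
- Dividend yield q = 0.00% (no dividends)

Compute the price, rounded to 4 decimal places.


Answer: Price = 5.3340

Derivation:
d1 = (ln(S/K) + (r - q + 0.5*sigma^2) * T) / (sigma * sqrt(T)) = -0.12648523
d2 = d1 - sigma * sqrt(T) = -0.49648523
exp(-rT) = 0.96271294; exp(-qT) = 1.00000000
P = K * exp(-rT) * N(-d2) - S_0 * exp(-qT) * N(-d1)
N(-d1) = 0.55032608; N(-d2) = 0.69022395
P = 27.7300 * 0.96271294 * 0.69022395 - 23.7900 * 1.00000000 * 0.55032608 = 5.3340


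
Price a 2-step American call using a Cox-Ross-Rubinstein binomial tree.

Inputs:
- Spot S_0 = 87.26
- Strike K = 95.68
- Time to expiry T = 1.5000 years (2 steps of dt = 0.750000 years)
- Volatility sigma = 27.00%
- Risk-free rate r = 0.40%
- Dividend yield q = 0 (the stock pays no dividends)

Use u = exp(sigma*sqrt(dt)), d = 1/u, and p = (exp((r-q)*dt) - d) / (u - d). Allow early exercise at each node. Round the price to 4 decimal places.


dt = T/N = 0.750000
u = exp(sigma*sqrt(dt)) = 1.263426; d = 1/u = 0.791499
p = (exp((r-q)*dt) - d) / (u - d) = 0.448175
Discount per step: exp(-r*dt) = 0.997004
Stock lattice S(k, i) with i counting down-moves:
  k=0: S(0,0) = 87.2600
  k=1: S(1,0) = 110.2465; S(1,1) = 69.0662
  k=2: S(2,0) = 139.2883; S(2,1) = 87.2600; S(2,2) = 54.6658
Terminal payoffs V(N, i) = max(S_T - K, 0):
  V(2,0) = 43.608300; V(2,1) = 0.000000; V(2,2) = 0.000000
Backward induction: V(k, i) = exp(-r*dt) * [p * V(k+1, i) + (1-p) * V(k+1, i+1)]; then take max(V_cont, immediate exercise) for American.
  V(1,0) = exp(-r*dt) * [p*43.608300 + (1-p)*0.000000] = 19.485590; exercise = 14.566529; V(1,0) = max -> 19.485590
  V(1,1) = exp(-r*dt) * [p*0.000000 + (1-p)*0.000000] = 0.000000; exercise = 0.000000; V(1,1) = max -> 0.000000
  V(0,0) = exp(-r*dt) * [p*19.485590 + (1-p)*0.000000] = 8.706788; exercise = 0.000000; V(0,0) = max -> 8.706788

Answer: Price = V(0,0) = 8.7068


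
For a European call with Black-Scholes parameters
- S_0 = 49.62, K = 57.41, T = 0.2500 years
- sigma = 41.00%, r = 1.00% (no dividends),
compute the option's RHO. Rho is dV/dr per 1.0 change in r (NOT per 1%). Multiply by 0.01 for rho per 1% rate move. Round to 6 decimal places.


d1 = -0.5966440289; d2 = -0.8016440289
phi(d1) = 0.3338943739; exp(-qT) = 1.0000000000; exp(-rT) = 0.9975031224
N(d2) = 0.2113794506
Rho = K*T*exp(-rT)*N(d2) = 57.4100 * 0.2500 * 0.9975031224 * 0.2113794506 = 3.026248

Answer: Rho = 3.026248


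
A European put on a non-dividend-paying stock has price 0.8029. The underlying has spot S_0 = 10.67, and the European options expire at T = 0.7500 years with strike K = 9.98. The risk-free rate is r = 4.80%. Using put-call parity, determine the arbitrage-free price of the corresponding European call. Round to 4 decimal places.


Answer: Call price = 1.8458

Derivation:
Put-call parity: C - P = S_0 * exp(-qT) - K * exp(-rT).
S_0 * exp(-qT) = 10.6700 * 1.00000000 = 10.67000000
K * exp(-rT) = 9.9800 * 0.96464029 = 9.62711013
C = P + S*exp(-qT) - K*exp(-rT)
C = 0.8029 + 10.67000000 - 9.62711013 = 1.8458


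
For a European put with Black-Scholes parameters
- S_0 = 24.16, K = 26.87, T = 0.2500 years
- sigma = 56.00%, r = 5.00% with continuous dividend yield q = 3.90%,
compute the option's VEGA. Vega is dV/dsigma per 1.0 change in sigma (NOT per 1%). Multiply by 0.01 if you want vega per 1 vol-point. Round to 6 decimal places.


Answer: Vega = 4.648032

Derivation:
d1 = -0.2298644627; d2 = -0.5098644627
phi(d1) = 0.3885406938; exp(-qT) = 0.9902973771; exp(-rT) = 0.9875778005
Vega = S * exp(-qT) * phi(d1) * sqrt(T) = 24.1600 * 0.9902973771 * 0.3885406938 * 0.5000000000 = 4.648032


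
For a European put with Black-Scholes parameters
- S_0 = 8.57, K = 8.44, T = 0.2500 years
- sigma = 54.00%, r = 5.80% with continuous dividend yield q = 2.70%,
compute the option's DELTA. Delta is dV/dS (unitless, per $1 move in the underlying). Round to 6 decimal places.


Answer: Delta = -0.410035

Derivation:
d1 = 0.2203163852; d2 = -0.0496836148
phi(d1) = 0.3893766359; exp(-qT) = 0.9932727301; exp(-rT) = 0.9856046187
N(-d1) = 0.4128123801
Delta = -exp(-qT) * N(-d1) = -0.9932727301 * 0.4128123801 = -0.410035


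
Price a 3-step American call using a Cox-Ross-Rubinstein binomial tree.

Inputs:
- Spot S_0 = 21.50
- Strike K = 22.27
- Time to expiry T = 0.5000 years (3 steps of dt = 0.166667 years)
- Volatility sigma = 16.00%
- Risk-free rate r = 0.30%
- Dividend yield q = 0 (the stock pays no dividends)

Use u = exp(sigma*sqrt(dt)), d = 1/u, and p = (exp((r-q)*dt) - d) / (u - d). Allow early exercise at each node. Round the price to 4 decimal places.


dt = T/N = 0.166667
u = exp(sigma*sqrt(dt)) = 1.067500; d = 1/u = 0.936768
p = (exp((r-q)*dt) - d) / (u - d) = 0.487501
Discount per step: exp(-r*dt) = 0.999500
Stock lattice S(k, i) with i counting down-moves:
  k=0: S(0,0) = 21.5000
  k=1: S(1,0) = 22.9513; S(1,1) = 20.1405
  k=2: S(2,0) = 24.5005; S(2,1) = 21.5000; S(2,2) = 18.8670
  k=3: S(3,0) = 26.1543; S(3,1) = 22.9513; S(3,2) = 20.1405; S(3,3) = 17.6740
Terminal payoffs V(N, i) = max(S_T - K, 0):
  V(3,0) = 3.884261; V(3,1) = 0.681256; V(3,2) = 0.000000; V(3,3) = 0.000000
Backward induction: V(k, i) = exp(-r*dt) * [p * V(k+1, i) + (1-p) * V(k+1, i+1)]; then take max(V_cont, immediate exercise) for American.
  V(2,0) = exp(-r*dt) * [p*3.884261 + (1-p)*0.681256] = 2.241604; exercise = 2.230472; V(2,0) = max -> 2.241604
  V(2,1) = exp(-r*dt) * [p*0.681256 + (1-p)*0.000000] = 0.331947; exercise = 0.000000; V(2,1) = max -> 0.331947
  V(2,2) = exp(-r*dt) * [p*0.000000 + (1-p)*0.000000] = 0.000000; exercise = 0.000000; V(2,2) = max -> 0.000000
  V(1,0) = exp(-r*dt) * [p*2.241604 + (1-p)*0.331947] = 1.262277; exercise = 0.681256; V(1,0) = max -> 1.262277
  V(1,1) = exp(-r*dt) * [p*0.331947 + (1-p)*0.000000] = 0.161744; exercise = 0.000000; V(1,1) = max -> 0.161744
  V(0,0) = exp(-r*dt) * [p*1.262277 + (1-p)*0.161744] = 0.697906; exercise = 0.000000; V(0,0) = max -> 0.697906

Answer: Price = V(0,0) = 0.6979


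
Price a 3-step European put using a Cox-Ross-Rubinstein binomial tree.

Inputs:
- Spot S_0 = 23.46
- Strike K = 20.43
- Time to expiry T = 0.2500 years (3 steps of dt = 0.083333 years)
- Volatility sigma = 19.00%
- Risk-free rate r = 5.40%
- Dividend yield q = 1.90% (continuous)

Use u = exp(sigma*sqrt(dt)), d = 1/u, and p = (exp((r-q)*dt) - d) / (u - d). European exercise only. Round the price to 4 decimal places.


dt = T/N = 0.083333
u = exp(sigma*sqrt(dt)) = 1.056380; d = 1/u = 0.946629
p = (exp((r-q)*dt) - d) / (u - d) = 0.512905
Discount per step: exp(-r*dt) = 0.995510
Stock lattice S(k, i) with i counting down-moves:
  k=0: S(0,0) = 23.4600
  k=1: S(1,0) = 24.7827; S(1,1) = 22.2079
  k=2: S(2,0) = 26.1799; S(2,1) = 23.4600; S(2,2) = 21.0226
  k=3: S(3,0) = 27.6560; S(3,1) = 24.7827; S(3,2) = 22.2079; S(3,3) = 19.9006
Terminal payoffs V(N, i) = max(K - S_T, 0):
  V(3,0) = 0.000000; V(3,1) = 0.000000; V(3,2) = 0.000000; V(3,3) = 0.529358
Backward induction: V(k, i) = exp(-r*dt) * [p * V(k+1, i) + (1-p) * V(k+1, i+1)].
  V(2,0) = exp(-r*dt) * [p*0.000000 + (1-p)*0.000000] = 0.000000
  V(2,1) = exp(-r*dt) * [p*0.000000 + (1-p)*0.000000] = 0.000000
  V(2,2) = exp(-r*dt) * [p*0.000000 + (1-p)*0.529358] = 0.256690
  V(1,0) = exp(-r*dt) * [p*0.000000 + (1-p)*0.000000] = 0.000000
  V(1,1) = exp(-r*dt) * [p*0.000000 + (1-p)*0.256690] = 0.124471
  V(0,0) = exp(-r*dt) * [p*0.000000 + (1-p)*0.124471] = 0.060357

Answer: Price = V(0,0) = 0.0604


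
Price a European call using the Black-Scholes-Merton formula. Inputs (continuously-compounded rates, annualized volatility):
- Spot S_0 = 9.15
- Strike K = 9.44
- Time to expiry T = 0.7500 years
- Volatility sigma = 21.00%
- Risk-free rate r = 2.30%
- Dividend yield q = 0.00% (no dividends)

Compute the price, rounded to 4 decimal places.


Answer: Price = 0.6053

Derivation:
d1 = (ln(S/K) + (r - q + 0.5*sigma^2) * T) / (sigma * sqrt(T)) = 0.01421601
d2 = d1 - sigma * sqrt(T) = -0.16764933
exp(-rT) = 0.98289793; exp(-qT) = 1.00000000
C = S_0 * exp(-qT) * N(d1) - K * exp(-rT) * N(d2)
N(d1) = 0.50567118; N(d2) = 0.43342958
C = 9.1500 * 1.00000000 * 0.50567118 - 9.4400 * 0.98289793 * 0.43342958 = 0.6053


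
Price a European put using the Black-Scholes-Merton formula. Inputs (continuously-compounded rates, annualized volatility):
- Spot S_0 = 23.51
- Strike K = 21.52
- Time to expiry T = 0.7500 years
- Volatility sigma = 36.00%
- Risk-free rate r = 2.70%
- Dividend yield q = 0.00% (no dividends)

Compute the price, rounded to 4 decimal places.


d1 = (ln(S/K) + (r - q + 0.5*sigma^2) * T) / (sigma * sqrt(T)) = 0.50451794
d2 = d1 - sigma * sqrt(T) = 0.19274880
exp(-rT) = 0.97995365; exp(-qT) = 1.00000000
P = K * exp(-rT) * N(-d2) - S_0 * exp(-qT) * N(-d1)
N(-d1) = 0.30694873; N(-d2) = 0.42357785
P = 21.5200 * 0.97995365 * 0.42357785 - 23.5100 * 1.00000000 * 0.30694873 = 1.7163

Answer: Price = 1.7163


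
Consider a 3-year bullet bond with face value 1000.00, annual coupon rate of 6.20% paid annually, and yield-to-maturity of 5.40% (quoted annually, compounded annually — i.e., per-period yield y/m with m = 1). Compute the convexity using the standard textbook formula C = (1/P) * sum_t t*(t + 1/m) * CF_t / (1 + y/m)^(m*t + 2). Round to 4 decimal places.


Coupon per period c = face * coupon_rate / m = 62.000000
Periods per year m = 1; per-period yield y/m = 0.054000
Number of cashflows N = 3
Cashflows (t years, CF_t, discount factor 1/(1+y/m)^(m*t), PV):
  t = 1.0000: CF_t = 62.000000, DF = 0.948767, PV = 58.823529
  t = 2.0000: CF_t = 62.000000, DF = 0.900158, PV = 55.809800
  t = 3.0000: CF_t = 1062.000000, DF = 0.854040, PV = 906.990387
Price P = sum_t PV_t = 1021.623717
Convexity numerator sum_t t*(t + 1/m) * CF_t / (1+y/m)^(m*t + 2):
  t = 1.0000: term = 105.900949
  t = 2.0000: term = 301.425851
  t = 3.0000: term = 9797.216571
Convexity = (1/P) * sum = 10204.543372 / 1021.623717 = 9.988554

Answer: Convexity = 9.9886


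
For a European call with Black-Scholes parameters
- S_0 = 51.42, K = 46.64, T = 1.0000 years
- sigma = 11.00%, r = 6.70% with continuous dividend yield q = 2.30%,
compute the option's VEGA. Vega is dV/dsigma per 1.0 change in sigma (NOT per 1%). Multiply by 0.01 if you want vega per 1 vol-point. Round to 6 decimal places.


d1 = 1.3419878163; d2 = 1.2319878163
phi(d1) = 0.1621223174; exp(-qT) = 0.9772624838; exp(-rT) = 0.9351952013
Vega = S * exp(-qT) * phi(d1) * sqrt(T) = 51.4200 * 0.9772624838 * 0.1621223174 * 1.0000000000 = 8.146782

Answer: Vega = 8.146782


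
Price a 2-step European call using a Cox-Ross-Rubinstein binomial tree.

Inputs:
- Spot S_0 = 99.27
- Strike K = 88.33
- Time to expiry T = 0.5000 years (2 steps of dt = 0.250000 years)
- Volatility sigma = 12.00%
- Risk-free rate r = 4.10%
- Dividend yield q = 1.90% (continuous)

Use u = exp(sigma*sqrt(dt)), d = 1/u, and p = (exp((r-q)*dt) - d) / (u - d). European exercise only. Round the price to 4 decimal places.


Answer: Price = V(0,0) = 11.8553

Derivation:
dt = T/N = 0.250000
u = exp(sigma*sqrt(dt)) = 1.061837; d = 1/u = 0.941765
p = (exp((r-q)*dt) - d) / (u - d) = 0.530937
Discount per step: exp(-r*dt) = 0.989802
Stock lattice S(k, i) with i counting down-moves:
  k=0: S(0,0) = 99.2700
  k=1: S(1,0) = 105.4085; S(1,1) = 93.4890
  k=2: S(2,0) = 111.9266; S(2,1) = 99.2700; S(2,2) = 88.0446
Terminal payoffs V(N, i) = max(S_T - K, 0):
  V(2,0) = 23.596612; V(2,1) = 10.940000; V(2,2) = 0.000000
Backward induction: V(k, i) = exp(-r*dt) * [p * V(k+1, i) + (1-p) * V(k+1, i+1)].
  V(1,0) = exp(-r*dt) * [p*23.596612 + (1-p)*10.940000] = 17.479769
  V(1,1) = exp(-r*dt) * [p*10.940000 + (1-p)*0.000000] = 5.749213
  V(0,0) = exp(-r*dt) * [p*17.479769 + (1-p)*5.749213] = 11.855253


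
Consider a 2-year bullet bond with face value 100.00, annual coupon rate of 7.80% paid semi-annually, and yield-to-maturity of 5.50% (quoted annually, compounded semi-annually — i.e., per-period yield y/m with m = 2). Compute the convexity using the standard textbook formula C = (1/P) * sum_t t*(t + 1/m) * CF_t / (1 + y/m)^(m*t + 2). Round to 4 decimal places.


Answer: Convexity = 4.3981

Derivation:
Coupon per period c = face * coupon_rate / m = 3.900000
Periods per year m = 2; per-period yield y/m = 0.027500
Number of cashflows N = 4
Cashflows (t years, CF_t, discount factor 1/(1+y/m)^(m*t), PV):
  t = 0.5000: CF_t = 3.900000, DF = 0.973236, PV = 3.795620
  t = 1.0000: CF_t = 3.900000, DF = 0.947188, PV = 3.694034
  t = 1.5000: CF_t = 3.900000, DF = 0.921838, PV = 3.595167
  t = 2.0000: CF_t = 103.900000, DF = 0.897166, PV = 93.215520
Price P = sum_t PV_t = 104.300342
Convexity numerator sum_t t*(t + 1/m) * CF_t / (1+y/m)^(m*t + 2):
  t = 0.5000: term = 1.797584
  t = 1.0000: term = 5.248420
  t = 1.5000: term = 10.215902
  t = 2.0000: term = 441.463263
Convexity = (1/P) * sum = 458.725168 / 104.300342 = 4.398118


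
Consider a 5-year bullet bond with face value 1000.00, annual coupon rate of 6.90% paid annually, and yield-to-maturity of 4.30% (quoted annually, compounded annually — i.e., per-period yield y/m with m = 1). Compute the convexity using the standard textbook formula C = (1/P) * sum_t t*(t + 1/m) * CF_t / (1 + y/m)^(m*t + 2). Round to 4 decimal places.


Answer: Convexity = 23.4112

Derivation:
Coupon per period c = face * coupon_rate / m = 69.000000
Periods per year m = 1; per-period yield y/m = 0.043000
Number of cashflows N = 5
Cashflows (t years, CF_t, discount factor 1/(1+y/m)^(m*t), PV):
  t = 1.0000: CF_t = 69.000000, DF = 0.958773, PV = 66.155321
  t = 2.0000: CF_t = 69.000000, DF = 0.919245, PV = 63.427921
  t = 3.0000: CF_t = 69.000000, DF = 0.881347, PV = 60.812963
  t = 4.0000: CF_t = 69.000000, DF = 0.845012, PV = 58.305813
  t = 5.0000: CF_t = 1069.000000, DF = 0.810174, PV = 866.076317
Price P = sum_t PV_t = 1114.778336
Convexity numerator sum_t t*(t + 1/m) * CF_t / (1+y/m)^(m*t + 2):
  t = 1.0000: term = 121.625926
  t = 2.0000: term = 349.834879
  t = 3.0000: term = 670.824313
  t = 4.0000: term = 1071.946809
  t = 5.0000: term = 23884.095605
Convexity = (1/P) * sum = 26098.327533 / 1114.778336 = 23.411226


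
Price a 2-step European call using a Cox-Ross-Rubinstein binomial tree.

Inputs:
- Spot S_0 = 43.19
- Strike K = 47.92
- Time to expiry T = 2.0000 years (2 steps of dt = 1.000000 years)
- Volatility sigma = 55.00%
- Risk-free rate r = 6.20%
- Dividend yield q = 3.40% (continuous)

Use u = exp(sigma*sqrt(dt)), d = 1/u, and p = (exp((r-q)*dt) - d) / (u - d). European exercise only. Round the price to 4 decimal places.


Answer: Price = V(0,0) = 11.0186

Derivation:
dt = T/N = 1.000000
u = exp(sigma*sqrt(dt)) = 1.733253; d = 1/u = 0.576950
p = (exp((r-q)*dt) - d) / (u - d) = 0.390422
Discount per step: exp(-r*dt) = 0.939883
Stock lattice S(k, i) with i counting down-moves:
  k=0: S(0,0) = 43.1900
  k=1: S(1,0) = 74.8592; S(1,1) = 24.9185
  k=2: S(2,0) = 129.7499; S(2,1) = 43.1900; S(2,2) = 14.3767
Terminal payoffs V(N, i) = max(S_T - K, 0):
  V(2,0) = 81.829931; V(2,1) = 0.000000; V(2,2) = 0.000000
Backward induction: V(k, i) = exp(-r*dt) * [p * V(k+1, i) + (1-p) * V(k+1, i+1)].
  V(1,0) = exp(-r*dt) * [p*81.829931 + (1-p)*0.000000] = 30.027549
  V(1,1) = exp(-r*dt) * [p*0.000000 + (1-p)*0.000000] = 0.000000
  V(0,0) = exp(-r*dt) * [p*30.027549 + (1-p)*0.000000] = 11.018630


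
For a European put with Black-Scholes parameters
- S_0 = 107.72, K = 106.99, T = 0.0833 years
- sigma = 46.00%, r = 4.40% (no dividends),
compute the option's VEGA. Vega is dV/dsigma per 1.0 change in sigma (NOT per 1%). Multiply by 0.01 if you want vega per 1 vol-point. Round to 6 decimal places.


Answer: Vega = 12.272989

Derivation:
d1 = 0.1452068002; d2 = 0.0124427991
phi(d1) = 0.3947585209; exp(-qT) = 1.0000000000; exp(-rT) = 0.9963415086
Vega = S * exp(-qT) * phi(d1) * sqrt(T) = 107.7200 * 1.0000000000 * 0.3947585209 * 0.2886173938 = 12.272989


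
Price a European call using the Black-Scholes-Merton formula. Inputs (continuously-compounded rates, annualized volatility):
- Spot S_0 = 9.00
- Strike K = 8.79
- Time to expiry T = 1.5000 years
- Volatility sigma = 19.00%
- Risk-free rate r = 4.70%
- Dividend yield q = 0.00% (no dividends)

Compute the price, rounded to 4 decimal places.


d1 = (ln(S/K) + (r - q + 0.5*sigma^2) * T) / (sigma * sqrt(T)) = 0.52077383
d2 = d1 - sigma * sqrt(T) = 0.28807231
exp(-rT) = 0.93192774; exp(-qT) = 1.00000000
C = S_0 * exp(-qT) * N(d1) - K * exp(-rT) * N(d2)
N(d1) = 0.69873783; N(d2) = 0.61335431
C = 9.0000 * 1.00000000 * 0.69873783 - 8.7900 * 0.93192774 * 0.61335431 = 1.2643

Answer: Price = 1.2643


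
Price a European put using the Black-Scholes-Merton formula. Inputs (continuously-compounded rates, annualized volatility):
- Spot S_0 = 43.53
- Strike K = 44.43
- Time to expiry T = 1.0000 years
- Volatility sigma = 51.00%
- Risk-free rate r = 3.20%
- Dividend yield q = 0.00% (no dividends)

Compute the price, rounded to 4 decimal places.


d1 = (ln(S/K) + (r - q + 0.5*sigma^2) * T) / (sigma * sqrt(T)) = 0.27761851
d2 = d1 - sigma * sqrt(T) = -0.23238149
exp(-rT) = 0.96850658; exp(-qT) = 1.00000000
P = K * exp(-rT) * N(-d2) - S_0 * exp(-qT) * N(-d1)
N(-d1) = 0.39065261; N(-d2) = 0.59187914
P = 44.4300 * 0.96850658 * 0.59187914 - 43.5300 * 1.00000000 * 0.39065261 = 8.4639

Answer: Price = 8.4639


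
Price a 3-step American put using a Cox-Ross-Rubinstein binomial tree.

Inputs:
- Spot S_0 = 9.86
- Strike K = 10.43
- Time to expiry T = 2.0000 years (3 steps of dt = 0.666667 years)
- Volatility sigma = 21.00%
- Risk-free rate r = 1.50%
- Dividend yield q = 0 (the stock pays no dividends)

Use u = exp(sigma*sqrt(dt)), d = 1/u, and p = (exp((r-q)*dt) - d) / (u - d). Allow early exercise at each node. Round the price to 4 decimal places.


Answer: Price = V(0,0) = 1.4163

Derivation:
dt = T/N = 0.666667
u = exp(sigma*sqrt(dt)) = 1.187042; d = 1/u = 0.842430
p = (exp((r-q)*dt) - d) / (u - d) = 0.486402
Discount per step: exp(-r*dt) = 0.990050
Stock lattice S(k, i) with i counting down-moves:
  k=0: S(0,0) = 9.8600
  k=1: S(1,0) = 11.7042; S(1,1) = 8.3064
  k=2: S(2,0) = 13.8934; S(2,1) = 9.8600; S(2,2) = 6.9975
  k=3: S(3,0) = 16.4921; S(3,1) = 11.7042; S(3,2) = 8.3064; S(3,3) = 5.8949
Terminal payoffs V(N, i) = max(K - S_T, 0):
  V(3,0) = 0.000000; V(3,1) = 0.000000; V(3,2) = 2.123637; V(3,3) = 4.535066
Backward induction: V(k, i) = exp(-r*dt) * [p * V(k+1, i) + (1-p) * V(k+1, i+1)]; then take max(V_cont, immediate exercise) for American.
  V(2,0) = exp(-r*dt) * [p*0.000000 + (1-p)*0.000000] = 0.000000; exercise = 0.000000; V(2,0) = max -> 0.000000
  V(2,1) = exp(-r*dt) * [p*0.000000 + (1-p)*2.123637] = 1.079842; exercise = 0.570000; V(2,1) = max -> 1.079842
  V(2,2) = exp(-r*dt) * [p*2.123637 + (1-p)*4.535066] = 3.328687; exercise = 3.432467; V(2,2) = max -> 3.432467
  V(1,0) = exp(-r*dt) * [p*0.000000 + (1-p)*1.079842] = 0.549086; exercise = 0.000000; V(1,0) = max -> 0.549086
  V(1,1) = exp(-r*dt) * [p*1.079842 + (1-p)*3.432467] = 2.265377; exercise = 2.123637; V(1,1) = max -> 2.265377
  V(0,0) = exp(-r*dt) * [p*0.549086 + (1-p)*2.265377] = 1.416335; exercise = 0.570000; V(0,0) = max -> 1.416335


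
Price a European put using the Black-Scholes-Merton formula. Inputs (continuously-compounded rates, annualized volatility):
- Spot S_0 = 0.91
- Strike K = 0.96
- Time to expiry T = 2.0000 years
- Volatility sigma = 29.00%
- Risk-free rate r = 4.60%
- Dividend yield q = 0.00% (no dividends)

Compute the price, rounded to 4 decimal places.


Answer: Price = 0.1285

Derivation:
d1 = (ln(S/K) + (r - q + 0.5*sigma^2) * T) / (sigma * sqrt(T)) = 0.29896308
d2 = d1 - sigma * sqrt(T) = -0.11115886
exp(-rT) = 0.91210515; exp(-qT) = 1.00000000
P = K * exp(-rT) * N(-d2) - S_0 * exp(-qT) * N(-d1)
N(-d1) = 0.38248411; N(-d2) = 0.54425481
P = 0.9600 * 0.91210515 * 0.54425481 - 0.9100 * 1.00000000 * 0.38248411 = 0.1285


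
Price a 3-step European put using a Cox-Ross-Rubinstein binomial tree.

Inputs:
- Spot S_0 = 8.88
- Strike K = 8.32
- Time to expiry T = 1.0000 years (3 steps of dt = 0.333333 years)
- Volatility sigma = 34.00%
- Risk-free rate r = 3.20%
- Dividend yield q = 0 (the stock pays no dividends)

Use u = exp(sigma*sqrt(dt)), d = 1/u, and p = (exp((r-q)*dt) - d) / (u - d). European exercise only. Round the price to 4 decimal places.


Answer: Price = V(0,0) = 0.8536

Derivation:
dt = T/N = 0.333333
u = exp(sigma*sqrt(dt)) = 1.216891; d = 1/u = 0.821766
p = (exp((r-q)*dt) - d) / (u - d) = 0.478222
Discount per step: exp(-r*dt) = 0.989390
Stock lattice S(k, i) with i counting down-moves:
  k=0: S(0,0) = 8.8800
  k=1: S(1,0) = 10.8060; S(1,1) = 7.2973
  k=2: S(2,0) = 13.1497; S(2,1) = 8.8800; S(2,2) = 5.9967
  k=3: S(3,0) = 16.0018; S(3,1) = 10.8060; S(3,2) = 7.2973; S(3,3) = 4.9279
Terminal payoffs V(N, i) = max(K - S_T, 0):
  V(3,0) = 0.000000; V(3,1) = 0.000000; V(3,2) = 1.022714; V(3,3) = 3.392143
Backward induction: V(k, i) = exp(-r*dt) * [p * V(k+1, i) + (1-p) * V(k+1, i+1)].
  V(2,0) = exp(-r*dt) * [p*0.000000 + (1-p)*0.000000] = 0.000000
  V(2,1) = exp(-r*dt) * [p*0.000000 + (1-p)*1.022714] = 0.527968
  V(2,2) = exp(-r*dt) * [p*1.022714 + (1-p)*3.392143] = 2.235061
  V(1,0) = exp(-r*dt) * [p*0.000000 + (1-p)*0.527968] = 0.272559
  V(1,1) = exp(-r*dt) * [p*0.527968 + (1-p)*2.235061] = 1.403638
  V(0,0) = exp(-r*dt) * [p*0.272559 + (1-p)*1.403638] = 0.853577


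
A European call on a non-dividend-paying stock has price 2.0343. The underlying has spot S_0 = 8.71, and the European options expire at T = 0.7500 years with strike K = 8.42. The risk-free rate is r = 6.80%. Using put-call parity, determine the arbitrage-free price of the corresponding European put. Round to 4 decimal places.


Answer: Put price = 1.3256

Derivation:
Put-call parity: C - P = S_0 * exp(-qT) - K * exp(-rT).
S_0 * exp(-qT) = 8.7100 * 1.00000000 = 8.71000000
K * exp(-rT) = 8.4200 * 0.95027867 = 8.00134641
P = C - S*exp(-qT) + K*exp(-rT)
P = 2.0343 - 8.71000000 + 8.00134641 = 1.3256


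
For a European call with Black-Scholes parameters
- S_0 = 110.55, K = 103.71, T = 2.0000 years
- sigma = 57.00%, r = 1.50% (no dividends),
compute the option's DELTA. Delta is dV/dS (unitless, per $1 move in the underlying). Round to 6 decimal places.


Answer: Delta = 0.698294

Derivation:
d1 = 0.5194993992; d2 = -0.2866023314
phi(d1) = 0.3485831978; exp(-qT) = 1.0000000000; exp(-rT) = 0.9704455335
N(d1) = 0.6982937341
Delta = exp(-qT) * N(d1) = 1.0000000000 * 0.6982937341 = 0.698294


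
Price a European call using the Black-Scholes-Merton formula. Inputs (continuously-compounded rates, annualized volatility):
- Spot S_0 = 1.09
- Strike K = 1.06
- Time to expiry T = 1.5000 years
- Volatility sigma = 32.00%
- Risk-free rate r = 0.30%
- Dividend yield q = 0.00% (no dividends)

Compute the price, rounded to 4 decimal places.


Answer: Price = 0.1846

Derivation:
d1 = (ln(S/K) + (r - q + 0.5*sigma^2) * T) / (sigma * sqrt(T)) = 0.27865188
d2 = d1 - sigma * sqrt(T) = -0.11326648
exp(-rT) = 0.99551011; exp(-qT) = 1.00000000
C = S_0 * exp(-qT) * N(d1) - K * exp(-rT) * N(d2)
N(d1) = 0.60974400; N(d2) = 0.45490965
C = 1.0900 * 1.00000000 * 0.60974400 - 1.0600 * 0.99551011 * 0.45490965 = 0.1846


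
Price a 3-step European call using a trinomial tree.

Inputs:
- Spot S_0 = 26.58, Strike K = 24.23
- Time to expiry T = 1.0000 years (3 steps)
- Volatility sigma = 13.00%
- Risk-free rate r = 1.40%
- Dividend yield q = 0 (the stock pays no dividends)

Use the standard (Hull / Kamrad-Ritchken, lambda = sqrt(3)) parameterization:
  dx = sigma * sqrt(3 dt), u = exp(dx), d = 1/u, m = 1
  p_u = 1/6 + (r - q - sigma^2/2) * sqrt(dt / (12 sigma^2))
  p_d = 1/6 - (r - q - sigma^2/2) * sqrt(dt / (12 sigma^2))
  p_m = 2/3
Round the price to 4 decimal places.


Answer: Price = V(0,0) = 3.0976

Derivation:
dt = T/N = 0.333333; dx = sigma*sqrt(3*dt) = 0.130000
u = exp(dx) = 1.138828; d = 1/u = 0.878095
p_u = 0.173782, p_m = 0.666667, p_d = 0.159551
Discount per step: exp(-r*dt) = 0.995344
Stock lattice S(k, j) with j the centered position index:
  k=0: S(0,+0) = 26.5800
  k=1: S(1,-1) = 23.3398; S(1,+0) = 26.5800; S(1,+1) = 30.2701
  k=2: S(2,-2) = 20.4946; S(2,-1) = 23.3398; S(2,+0) = 26.5800; S(2,+1) = 30.2701; S(2,+2) = 34.4724
  k=3: S(3,-3) = 17.9962; S(3,-2) = 20.4946; S(3,-1) = 23.3398; S(3,+0) = 26.5800; S(3,+1) = 30.2701; S(3,+2) = 34.4724; S(3,+3) = 39.2581
Terminal payoffs V(N, j) = max(S_T - K, 0):
  V(3,-3) = 0.000000; V(3,-2) = 0.000000; V(3,-1) = 0.000000; V(3,+0) = 2.350000; V(3,+1) = 6.040058; V(3,+2) = 10.242402; V(3,+3) = 15.028150
Backward induction: V(k, j) = exp(-r*dt) * [p_u * V(k+1, j+1) + p_m * V(k+1, j) + p_d * V(k+1, j-1)]
  V(2,-2) = exp(-r*dt) * [p_u*0.000000 + p_m*0.000000 + p_d*0.000000] = 0.000000
  V(2,-1) = exp(-r*dt) * [p_u*2.350000 + p_m*0.000000 + p_d*0.000000] = 0.406486
  V(2,+0) = exp(-r*dt) * [p_u*6.040058 + p_m*2.350000 + p_d*0.000000] = 2.604139
  V(2,+1) = exp(-r*dt) * [p_u*10.242402 + p_m*6.040058 + p_d*2.350000] = 6.152816
  V(2,+2) = exp(-r*dt) * [p_u*15.028150 + p_m*10.242402 + p_d*6.040058] = 10.355153
  V(1,-1) = exp(-r*dt) * [p_u*2.604139 + p_m*0.406486 + p_d*0.000000] = 0.720175
  V(1,+0) = exp(-r*dt) * [p_u*6.152816 + p_m*2.604139 + p_d*0.406486] = 2.856834
  V(1,+1) = exp(-r*dt) * [p_u*10.355153 + p_m*6.152816 + p_d*2.604139] = 6.287501
  V(0,+0) = exp(-r*dt) * [p_u*6.287501 + p_m*2.856834 + p_d*0.720175] = 3.097626


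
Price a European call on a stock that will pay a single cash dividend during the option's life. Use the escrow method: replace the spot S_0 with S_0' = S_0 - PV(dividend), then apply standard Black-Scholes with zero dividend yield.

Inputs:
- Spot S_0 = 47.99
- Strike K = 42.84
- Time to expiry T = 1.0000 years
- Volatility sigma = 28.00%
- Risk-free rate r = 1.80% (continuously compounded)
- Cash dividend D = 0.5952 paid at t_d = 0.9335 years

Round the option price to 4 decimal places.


PV(D) = D * exp(-r * t_d) = 0.5952 * 0.98333738 = 0.58528241
S_0' = S_0 - PV(D) = 47.9900 - 0.58528241 = 47.40471759
d1 = (ln(S_0'/K) + (r + sigma^2/2)*T) / (sigma*sqrt(T)) = 0.56589109
d2 = d1 - sigma*sqrt(T) = 0.28589109
exp(-rT) = 0.98216103
N(d1) = 0.71426609; N(d2) = 0.61251923
C = S_0' * N(d1) - K * exp(-rT) * N(d2) = 47.40471759 * 0.71426609 - 42.8400 * 0.98216103 * 0.61251923 = 8.0874

Answer: Price = 8.0874


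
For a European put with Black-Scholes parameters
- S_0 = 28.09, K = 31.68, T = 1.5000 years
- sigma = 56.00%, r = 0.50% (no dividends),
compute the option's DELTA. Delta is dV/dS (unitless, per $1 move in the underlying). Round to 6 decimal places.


d1 = 0.1785037571; d2 = -0.5073533709
phi(d1) = 0.3926367759; exp(-qT) = 1.0000000000; exp(-rT) = 0.9925280548
N(-d1) = 0.4291636854
Delta = -exp(-qT) * N(-d1) = -1.0000000000 * 0.4291636854 = -0.429164

Answer: Delta = -0.429164


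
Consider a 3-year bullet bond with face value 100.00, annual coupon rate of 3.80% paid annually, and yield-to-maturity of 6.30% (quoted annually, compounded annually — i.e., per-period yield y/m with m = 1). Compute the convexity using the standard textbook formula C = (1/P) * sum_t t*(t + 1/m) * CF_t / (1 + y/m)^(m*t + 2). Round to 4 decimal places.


Coupon per period c = face * coupon_rate / m = 3.800000
Periods per year m = 1; per-period yield y/m = 0.063000
Number of cashflows N = 3
Cashflows (t years, CF_t, discount factor 1/(1+y/m)^(m*t), PV):
  t = 1.0000: CF_t = 3.800000, DF = 0.940734, PV = 3.574788
  t = 2.0000: CF_t = 3.800000, DF = 0.884980, PV = 3.362924
  t = 3.0000: CF_t = 103.800000, DF = 0.832531, PV = 86.416677
Price P = sum_t PV_t = 93.354389
Convexity numerator sum_t t*(t + 1/m) * CF_t / (1+y/m)^(m*t + 2):
  t = 1.0000: term = 6.327233
  t = 2.0000: term = 17.856724
  t = 3.0000: term = 917.724396
Convexity = (1/P) * sum = 941.908353 / 93.354389 = 10.089599

Answer: Convexity = 10.0896


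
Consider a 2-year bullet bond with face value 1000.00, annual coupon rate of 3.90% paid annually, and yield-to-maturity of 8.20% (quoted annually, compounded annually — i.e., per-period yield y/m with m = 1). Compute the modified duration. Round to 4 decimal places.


Coupon per period c = face * coupon_rate / m = 39.000000
Periods per year m = 1; per-period yield y/m = 0.082000
Number of cashflows N = 2
Cashflows (t years, CF_t, discount factor 1/(1+y/m)^(m*t), PV):
  t = 1.0000: CF_t = 39.000000, DF = 0.924214, PV = 36.044362
  t = 2.0000: CF_t = 1039.000000, DF = 0.854172, PV = 887.485009
Price P = sum_t PV_t = 923.529372
First compute Macaulay numerator sum_t t * PV_t:
  t * PV_t at t = 1.0000: 36.044362
  t * PV_t at t = 2.0000: 1774.970019
Macaulay duration D = 1811.014381 / 923.529372 = 1.960971
Modified duration = D / (1 + y/m) = 1.960971 / (1 + 0.082000) = 1.812358

Answer: Modified duration = 1.8124


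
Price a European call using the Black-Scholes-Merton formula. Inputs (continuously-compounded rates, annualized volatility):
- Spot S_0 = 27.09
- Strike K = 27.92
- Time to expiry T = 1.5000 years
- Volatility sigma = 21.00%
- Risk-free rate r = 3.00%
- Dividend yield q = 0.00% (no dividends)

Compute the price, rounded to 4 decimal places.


Answer: Price = 2.9554

Derivation:
d1 = (ln(S/K) + (r - q + 0.5*sigma^2) * T) / (sigma * sqrt(T)) = 0.18622490
d2 = d1 - sigma * sqrt(T) = -0.07097152
exp(-rT) = 0.95599748; exp(-qT) = 1.00000000
C = S_0 * exp(-qT) * N(d1) - K * exp(-rT) * N(d2)
N(d1) = 0.57386580; N(d2) = 0.47171021
C = 27.0900 * 1.00000000 * 0.57386580 - 27.9200 * 0.95599748 * 0.47171021 = 2.9554


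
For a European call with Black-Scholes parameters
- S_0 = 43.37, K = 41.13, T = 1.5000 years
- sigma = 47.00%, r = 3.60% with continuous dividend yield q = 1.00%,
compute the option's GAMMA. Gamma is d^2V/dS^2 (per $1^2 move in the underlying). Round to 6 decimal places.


d1 = 0.4476923293; d2 = -0.1279377603
phi(d1) = 0.3609005858; exp(-qT) = 0.9851119396; exp(-rT) = 0.9474321065
Gamma = exp(-qT) * phi(d1) / (S * sigma * sqrt(T)) = 0.9851119396 * 0.3609005858 / (43.3700 * 0.4700 * 1.2247448714) = 0.014241

Answer: Gamma = 0.014241


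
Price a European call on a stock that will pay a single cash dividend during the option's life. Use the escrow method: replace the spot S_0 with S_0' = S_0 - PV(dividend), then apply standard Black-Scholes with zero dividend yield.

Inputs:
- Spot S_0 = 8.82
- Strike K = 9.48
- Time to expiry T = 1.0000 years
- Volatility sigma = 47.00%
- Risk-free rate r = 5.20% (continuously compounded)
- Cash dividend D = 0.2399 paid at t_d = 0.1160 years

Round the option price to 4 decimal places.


Answer: Price = 1.4324

Derivation:
PV(D) = D * exp(-r * t_d) = 0.2399 * 0.99398616 = 0.23845728
S_0' = S_0 - PV(D) = 8.8200 - 0.23845728 = 8.58154272
d1 = (ln(S_0'/K) + (r + sigma^2/2)*T) / (sigma*sqrt(T)) = 0.13378593
d2 = d1 - sigma*sqrt(T) = -0.33621407
exp(-rT) = 0.94932887
N(d1) = 0.55321407; N(d2) = 0.36835472
C = S_0' * N(d1) - K * exp(-rT) * N(d2) = 8.58154272 * 0.55321407 - 9.4800 * 0.94932887 * 0.36835472 = 1.4324


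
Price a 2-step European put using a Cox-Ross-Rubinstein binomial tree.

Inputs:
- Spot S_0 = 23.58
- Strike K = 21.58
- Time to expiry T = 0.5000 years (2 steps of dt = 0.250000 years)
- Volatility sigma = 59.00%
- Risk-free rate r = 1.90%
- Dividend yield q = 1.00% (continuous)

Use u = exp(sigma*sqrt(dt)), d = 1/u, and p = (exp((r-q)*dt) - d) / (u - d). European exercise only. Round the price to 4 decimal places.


Answer: Price = V(0,0) = 2.7332

Derivation:
dt = T/N = 0.250000
u = exp(sigma*sqrt(dt)) = 1.343126; d = 1/u = 0.744532
p = (exp((r-q)*dt) - d) / (u - d) = 0.430543
Discount per step: exp(-r*dt) = 0.995261
Stock lattice S(k, i) with i counting down-moves:
  k=0: S(0,0) = 23.5800
  k=1: S(1,0) = 31.6709; S(1,1) = 17.5561
  k=2: S(2,0) = 42.5380; S(2,1) = 23.5800; S(2,2) = 13.0710
Terminal payoffs V(N, i) = max(K - S_T, 0):
  V(2,0) = 0.000000; V(2,1) = 0.000000; V(2,2) = 8.508963
Backward induction: V(k, i) = exp(-r*dt) * [p * V(k+1, i) + (1-p) * V(k+1, i+1)].
  V(1,0) = exp(-r*dt) * [p*0.000000 + (1-p)*0.000000] = 0.000000
  V(1,1) = exp(-r*dt) * [p*0.000000 + (1-p)*8.508963] = 4.822525
  V(0,0) = exp(-r*dt) * [p*0.000000 + (1-p)*4.822525] = 2.733206


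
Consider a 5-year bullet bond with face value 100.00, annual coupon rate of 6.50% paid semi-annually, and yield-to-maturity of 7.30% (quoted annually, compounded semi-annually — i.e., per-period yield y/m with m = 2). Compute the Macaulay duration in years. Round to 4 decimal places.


Coupon per period c = face * coupon_rate / m = 3.250000
Periods per year m = 2; per-period yield y/m = 0.036500
Number of cashflows N = 10
Cashflows (t years, CF_t, discount factor 1/(1+y/m)^(m*t), PV):
  t = 0.5000: CF_t = 3.250000, DF = 0.964785, PV = 3.135552
  t = 1.0000: CF_t = 3.250000, DF = 0.930811, PV = 3.025135
  t = 1.5000: CF_t = 3.250000, DF = 0.898033, PV = 2.918606
  t = 2.0000: CF_t = 3.250000, DF = 0.866409, PV = 2.815828
  t = 2.5000: CF_t = 3.250000, DF = 0.835898, PV = 2.716670
  t = 3.0000: CF_t = 3.250000, DF = 0.806462, PV = 2.621003
  t = 3.5000: CF_t = 3.250000, DF = 0.778063, PV = 2.528705
  t = 4.0000: CF_t = 3.250000, DF = 0.750664, PV = 2.439658
  t = 4.5000: CF_t = 3.250000, DF = 0.724230, PV = 2.353746
  t = 5.0000: CF_t = 103.250000, DF = 0.698726, PV = 72.143465
Price P = sum_t PV_t = 96.698368
Macaulay numerator sum_t t * PV_t:
  t * PV_t at t = 0.5000: 1.567776
  t * PV_t at t = 1.0000: 3.025135
  t * PV_t at t = 1.5000: 4.377909
  t * PV_t at t = 2.0000: 5.631656
  t * PV_t at t = 2.5000: 6.791674
  t * PV_t at t = 3.0000: 7.863009
  t * PV_t at t = 3.5000: 8.850468
  t * PV_t at t = 4.0000: 9.758631
  t * PV_t at t = 4.5000: 10.591857
  t * PV_t at t = 5.0000: 360.717324
Macaulay duration D = (sum_t t * PV_t) / P = 419.175440 / 96.698368 = 4.334876

Answer: Macaulay duration = 4.3349 years


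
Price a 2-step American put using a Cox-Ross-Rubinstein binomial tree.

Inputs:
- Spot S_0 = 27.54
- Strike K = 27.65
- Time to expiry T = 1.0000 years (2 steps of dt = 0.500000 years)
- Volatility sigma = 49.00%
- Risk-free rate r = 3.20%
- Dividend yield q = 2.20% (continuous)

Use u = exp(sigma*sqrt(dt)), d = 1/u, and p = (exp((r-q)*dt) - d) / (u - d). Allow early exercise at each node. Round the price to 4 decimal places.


dt = T/N = 0.500000
u = exp(sigma*sqrt(dt)) = 1.414084; d = 1/u = 0.707171
p = (exp((r-q)*dt) - d) / (u - d) = 0.421326
Discount per step: exp(-r*dt) = 0.984127
Stock lattice S(k, i) with i counting down-moves:
  k=0: S(0,0) = 27.5400
  k=1: S(1,0) = 38.9439; S(1,1) = 19.4755
  k=2: S(2,0) = 55.0699; S(2,1) = 27.5400; S(2,2) = 13.7725
Terminal payoffs V(N, i) = max(K - S_T, 0):
  V(2,0) = 0.000000; V(2,1) = 0.110000; V(2,2) = 13.877486
Backward induction: V(k, i) = exp(-r*dt) * [p * V(k+1, i) + (1-p) * V(k+1, i+1)]; then take max(V_cont, immediate exercise) for American.
  V(1,0) = exp(-r*dt) * [p*0.000000 + (1-p)*0.110000] = 0.062644; exercise = 0.000000; V(1,0) = max -> 0.062644
  V(1,1) = exp(-r*dt) * [p*0.110000 + (1-p)*13.877486] = 7.948679; exercise = 8.174502; V(1,1) = max -> 8.174502
  V(0,0) = exp(-r*dt) * [p*0.062644 + (1-p)*8.174502] = 4.681259; exercise = 0.110000; V(0,0) = max -> 4.681259

Answer: Price = V(0,0) = 4.6813


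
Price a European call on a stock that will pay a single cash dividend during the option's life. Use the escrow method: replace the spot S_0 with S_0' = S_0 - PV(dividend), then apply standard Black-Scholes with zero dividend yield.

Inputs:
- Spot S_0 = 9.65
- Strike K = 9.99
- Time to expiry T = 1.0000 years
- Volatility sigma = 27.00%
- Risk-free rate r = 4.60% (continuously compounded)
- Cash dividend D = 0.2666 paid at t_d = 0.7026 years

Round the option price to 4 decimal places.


PV(D) = D * exp(-r * t_d) = 0.2666 * 0.96819710 = 0.25812135
S_0' = S_0 - PV(D) = 9.6500 - 0.25812135 = 9.39187865
d1 = (ln(S_0'/K) + (r + sigma^2/2)*T) / (sigma*sqrt(T)) = 0.07670648
d2 = d1 - sigma*sqrt(T) = -0.19329352
exp(-rT) = 0.95504196
N(d1) = 0.53057148; N(d2) = 0.42336455
C = S_0' * N(d1) - K * exp(-rT) * N(d2) = 9.39187865 * 0.53057148 - 9.9900 * 0.95504196 * 0.42336455 = 0.9438

Answer: Price = 0.9438


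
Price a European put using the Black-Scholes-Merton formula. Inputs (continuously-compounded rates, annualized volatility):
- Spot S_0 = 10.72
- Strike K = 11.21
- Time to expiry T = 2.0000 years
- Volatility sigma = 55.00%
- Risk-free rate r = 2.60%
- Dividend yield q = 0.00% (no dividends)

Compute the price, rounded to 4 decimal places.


Answer: Price = 3.1938

Derivation:
d1 = (ln(S/K) + (r - q + 0.5*sigma^2) * T) / (sigma * sqrt(T)) = 0.39830029
d2 = d1 - sigma * sqrt(T) = -0.37951717
exp(-rT) = 0.94932887; exp(-qT) = 1.00000000
P = K * exp(-rT) * N(-d2) - S_0 * exp(-qT) * N(-d1)
N(-d1) = 0.34520442; N(-d2) = 0.64784807
P = 11.2100 * 0.94932887 * 0.64784807 - 10.7200 * 1.00000000 * 0.34520442 = 3.1938
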